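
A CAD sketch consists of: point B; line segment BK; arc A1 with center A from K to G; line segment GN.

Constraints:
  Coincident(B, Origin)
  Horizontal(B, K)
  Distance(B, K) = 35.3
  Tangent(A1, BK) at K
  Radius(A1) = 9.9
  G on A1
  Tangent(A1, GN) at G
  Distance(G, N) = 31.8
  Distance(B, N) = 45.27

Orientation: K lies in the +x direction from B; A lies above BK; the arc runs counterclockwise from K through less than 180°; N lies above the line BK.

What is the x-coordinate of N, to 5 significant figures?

21.125

B is at the origin; BK is horizontal with |BK| = 35.3 and K on the +x side, so K = (35.300, 0.0000). Tangency of A1 to BK means the radius AK is perpendicular to BK, so A = K + (0, 9.9) = (35.300, 9.9000). Since AG ⟂ GN (tangency), |AN| = √(9.9² + 31.8²) = 33.305 regardless of where G sits on A1. So N lies on both circle(B, 45.27) and circle(A, 33.305); the above-BK intersection is N = (21.125, 40.039). G is the foot of the tangent from N: G = (42.601, 16.586).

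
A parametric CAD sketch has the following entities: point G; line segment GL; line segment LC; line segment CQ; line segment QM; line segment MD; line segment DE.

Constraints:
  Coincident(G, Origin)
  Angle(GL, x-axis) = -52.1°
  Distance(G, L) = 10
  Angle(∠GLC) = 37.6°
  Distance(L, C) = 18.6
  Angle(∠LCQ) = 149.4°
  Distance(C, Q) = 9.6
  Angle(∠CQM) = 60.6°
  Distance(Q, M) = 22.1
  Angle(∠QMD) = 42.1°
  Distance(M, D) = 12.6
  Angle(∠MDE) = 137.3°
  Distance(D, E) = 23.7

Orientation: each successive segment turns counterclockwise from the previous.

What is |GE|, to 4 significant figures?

27.96

G is at the origin; GL runs at -52.1° with length 10.0, so L = (6.143, -7.891). ∠GLC = 37.6° gives LC at 90.30° from the x-axis; with |LC| = 18.6, C = (6.045, 10.71). ∠LCQ = 149.4° gives CQ at 120.9° from the x-axis; with |CQ| = 9.6, Q = (1.115, 18.95). ∠CQM = 60.6° gives QM at -119.7° from the x-axis; with |QM| = 22.1, M = (-9.834, -0.2504). ∠QMD = 42.1° gives MD at 18.20° from the x-axis; with |MD| = 12.6, D = (2.135, 3.685). ∠MDE = 137.3° gives DE at 60.90° from the x-axis; with |DE| = 23.7, E = (13.66, 24.39). Then |GE| = |E − G| = 27.96.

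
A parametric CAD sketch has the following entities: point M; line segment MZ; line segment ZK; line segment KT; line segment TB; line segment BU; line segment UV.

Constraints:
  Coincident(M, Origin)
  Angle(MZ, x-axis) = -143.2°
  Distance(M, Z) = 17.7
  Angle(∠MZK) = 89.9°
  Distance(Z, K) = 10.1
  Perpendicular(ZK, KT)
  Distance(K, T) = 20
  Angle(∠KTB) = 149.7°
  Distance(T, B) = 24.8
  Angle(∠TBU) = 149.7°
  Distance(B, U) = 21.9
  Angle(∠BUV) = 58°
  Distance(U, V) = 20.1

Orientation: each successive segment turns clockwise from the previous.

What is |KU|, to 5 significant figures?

60.984

M is at the origin; MZ runs at -143.2° with length 17.7, so Z = (-14.173, -10.603). ∠MZK = 89.9° gives ZK at 126.70° from the x-axis; with |ZK| = 10.1, K = (-20.209, -2.5048). ZK is perpendicular to KT, so KT runs at 36.700°; with |KT| = 20.0, T = (-4.1734, 9.4477). ∠KTB = 149.7° gives TB at 6.4000° from the x-axis; with |TB| = 24.8, B = (20.472, 12.212). ∠TBU = 149.7° gives BU at -23.900° from the x-axis; with |BU| = 21.9, U = (40.494, 3.3395). Then |KU| = |U − K| = 60.984.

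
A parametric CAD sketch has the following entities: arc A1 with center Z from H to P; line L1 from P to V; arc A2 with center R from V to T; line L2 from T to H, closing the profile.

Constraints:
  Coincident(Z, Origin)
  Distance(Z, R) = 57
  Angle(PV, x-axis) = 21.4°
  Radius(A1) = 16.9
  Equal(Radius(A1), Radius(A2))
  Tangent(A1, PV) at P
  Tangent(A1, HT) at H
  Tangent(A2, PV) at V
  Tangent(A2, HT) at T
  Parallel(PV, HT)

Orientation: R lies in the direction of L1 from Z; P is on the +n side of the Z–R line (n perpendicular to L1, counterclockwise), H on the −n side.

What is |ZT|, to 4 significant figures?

59.45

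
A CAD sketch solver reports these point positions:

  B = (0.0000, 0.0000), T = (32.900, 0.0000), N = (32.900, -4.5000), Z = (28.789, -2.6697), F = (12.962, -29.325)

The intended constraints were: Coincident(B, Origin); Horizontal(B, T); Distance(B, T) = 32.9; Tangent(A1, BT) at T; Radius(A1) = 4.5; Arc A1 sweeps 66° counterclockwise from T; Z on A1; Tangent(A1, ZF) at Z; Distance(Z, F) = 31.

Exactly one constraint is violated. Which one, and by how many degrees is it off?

Tangent(A1, ZF) at Z — off by 6.70°.

B = (0.00, 0.00) ✓; B.y = 0.00, T.y = 0.00 ✓; |BT| = 32.90 ✓; ∠(NT, TB) = 90.00° ✓; |NT| = 4.500 ✓; bearing(N→Z) − bearing(N→T) = 66.00° ✓; |NZ| = 4.500 ✓; ∠(NZ, ZF) = 96.70° ✗; |ZF| = 31.00 ✓.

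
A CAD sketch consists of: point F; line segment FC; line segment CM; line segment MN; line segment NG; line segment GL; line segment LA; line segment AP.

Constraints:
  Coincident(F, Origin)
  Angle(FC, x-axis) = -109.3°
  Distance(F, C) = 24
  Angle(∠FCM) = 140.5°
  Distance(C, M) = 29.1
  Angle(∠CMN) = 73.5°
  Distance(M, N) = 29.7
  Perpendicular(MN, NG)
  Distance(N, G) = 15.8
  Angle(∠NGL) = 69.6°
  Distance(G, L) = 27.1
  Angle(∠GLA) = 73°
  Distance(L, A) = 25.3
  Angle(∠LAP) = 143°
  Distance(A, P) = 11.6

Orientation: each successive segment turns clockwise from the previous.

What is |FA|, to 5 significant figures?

55.719

F is at the origin; FC runs at -109.3° with length 24.0, so C = (-7.9323, -22.651). ∠FCM = 140.5° gives CM at -148.80° from the x-axis; with |CM| = 29.1, M = (-32.823, -37.726). ∠CMN = 73.5° gives MN at 104.70° from the x-axis; with |MN| = 29.7, N = (-40.360, -8.9980). MN ⟂ NG, so NG runs at 14.700°; with |NG| = 15.8, G = (-25.077, -4.9886). ∠NGL = 69.6° gives GL at -95.700° from the x-axis; with |GL| = 27.1, L = (-27.769, -31.955). ∠GLA = 73.0° gives LA at 157.30° from the x-axis; with |LA| = 25.3, A = (-51.109, -22.191). Then |FA| = |A − F| = 55.719.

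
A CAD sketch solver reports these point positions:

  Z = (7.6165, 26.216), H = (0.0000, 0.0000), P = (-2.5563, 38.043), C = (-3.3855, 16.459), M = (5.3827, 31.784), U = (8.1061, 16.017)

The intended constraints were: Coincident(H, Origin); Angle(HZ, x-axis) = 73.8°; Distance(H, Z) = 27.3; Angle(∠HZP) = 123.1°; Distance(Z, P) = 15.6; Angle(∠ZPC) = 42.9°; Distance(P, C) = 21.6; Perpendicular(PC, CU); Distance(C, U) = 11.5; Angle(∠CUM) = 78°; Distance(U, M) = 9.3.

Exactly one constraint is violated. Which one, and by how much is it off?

Distance(U, M) = 9.3 — off by 6.70.

H = (0.00, 0.00) ✓; HZ at 73.80° ✓; |HZ| = 27.30 ✓; ∠HZP = 123.1° ✓; |ZP| = 15.60 ✓; ∠ZPC = 42.90° ✓; |PC| = 21.60 ✓; ∠(PC, CU) = 90.00° ✓; |CU| = 11.50 ✓; ∠CUM = 78.00° ✓; |UM| = 16.00 ✗.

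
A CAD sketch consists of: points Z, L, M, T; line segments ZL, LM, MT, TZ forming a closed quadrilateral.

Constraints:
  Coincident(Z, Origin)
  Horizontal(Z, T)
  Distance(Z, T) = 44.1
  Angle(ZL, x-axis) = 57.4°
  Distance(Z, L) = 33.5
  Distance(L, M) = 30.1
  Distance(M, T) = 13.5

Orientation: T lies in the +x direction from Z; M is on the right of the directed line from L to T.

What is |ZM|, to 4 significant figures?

30.64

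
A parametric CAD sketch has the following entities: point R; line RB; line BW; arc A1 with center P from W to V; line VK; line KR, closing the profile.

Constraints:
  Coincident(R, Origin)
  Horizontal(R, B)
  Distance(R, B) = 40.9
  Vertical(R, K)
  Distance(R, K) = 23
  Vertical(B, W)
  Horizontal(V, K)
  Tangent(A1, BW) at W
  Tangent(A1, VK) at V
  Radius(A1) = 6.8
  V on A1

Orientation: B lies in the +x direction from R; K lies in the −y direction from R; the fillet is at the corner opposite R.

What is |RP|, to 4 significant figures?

37.75

R is at the origin; R and B share the same y with |RB| = 40.9 and B on the +x side, so B = (40.90, 0.000). R and K share the same x with |RK| = 23.0 and K on the −y side, so K = (0.000, -23.00). The virtual corner opposite R is at (40.90, -23.00). Tangency of A1 to BW means the radius PW is perpendicular to BW and the tangent condition forces PV to be normal to VK, with radius 6.8, so the center P sits 6.8 in from both sides at P = (34.10, -16.20). Then |RP| = |P − R| = 37.75.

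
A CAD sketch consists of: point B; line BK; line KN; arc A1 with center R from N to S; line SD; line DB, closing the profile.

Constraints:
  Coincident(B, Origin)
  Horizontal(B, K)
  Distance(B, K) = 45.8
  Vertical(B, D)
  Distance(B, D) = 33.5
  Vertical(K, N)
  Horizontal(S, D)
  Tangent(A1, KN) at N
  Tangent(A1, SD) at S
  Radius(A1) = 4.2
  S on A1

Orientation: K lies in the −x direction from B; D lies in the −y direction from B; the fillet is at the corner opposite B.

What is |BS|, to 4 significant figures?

53.41

The virtual corner opposite B is at (-45.80, -33.50). Since A1 is tangent to KN there, RN ⟂ KN and since A1 is tangent to SD there, RS ⟂ SD, with radius 4.2, so the center R sits 4.2 in from both sides at R = (-41.60, -29.30). That places the tangent points at N = (-45.80, -29.30) on KN and S = (-41.60, -33.50) on SD. Then |BS| = |S − B| = 53.41.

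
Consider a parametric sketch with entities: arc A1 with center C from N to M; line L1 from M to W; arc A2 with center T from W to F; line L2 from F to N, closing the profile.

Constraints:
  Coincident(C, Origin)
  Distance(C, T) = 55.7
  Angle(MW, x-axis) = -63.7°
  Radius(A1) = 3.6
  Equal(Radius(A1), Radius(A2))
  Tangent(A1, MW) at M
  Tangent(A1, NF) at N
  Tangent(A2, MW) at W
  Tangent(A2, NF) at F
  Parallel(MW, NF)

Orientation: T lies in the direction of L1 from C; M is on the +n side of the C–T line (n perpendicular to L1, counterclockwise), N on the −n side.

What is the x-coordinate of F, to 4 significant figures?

21.45

The slot axis is L1's direction at -63.7°, so u = (cos -63.7°, sin -63.7°) = (0.4431, -0.8965) and n = (−sin -63.7°, cos -63.7°) = (0.8965, 0.4431). C is at the origin and T lies 55.7 along u from C, so T = 55.7·u = (24.68, -49.93). Tangency of A1 to both parallel lines with radius 3.6 puts M and N at C ± 3.6·n: M = (3.227, 1.595), N = (-3.227, -1.595). Equal radii place W and F the same way about T: W = T + 3.6·n = (27.91, -48.34), F = T − 3.6·n = (21.45, -51.53). So F.x = 21.45.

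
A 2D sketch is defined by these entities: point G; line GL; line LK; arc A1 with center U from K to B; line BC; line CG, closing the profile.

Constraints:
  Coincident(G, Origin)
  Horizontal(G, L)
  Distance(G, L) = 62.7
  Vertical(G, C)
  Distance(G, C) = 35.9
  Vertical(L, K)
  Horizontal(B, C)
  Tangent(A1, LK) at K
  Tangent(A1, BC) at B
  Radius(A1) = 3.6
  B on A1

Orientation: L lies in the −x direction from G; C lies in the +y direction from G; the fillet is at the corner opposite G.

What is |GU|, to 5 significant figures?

67.351

G is at the origin; G and L share the same y with |GL| = 62.7 and L on the −x side, so L = (-62.700, 0.0000). G and C share the same x with |GC| = 35.9 and C on the +y side, so C = (0.0000, 35.900). The virtual corner opposite G is at (-62.700, 35.900). The tangent condition forces UK to be normal to LK and tangency of A1 to BC means the radius UB is perpendicular to BC, with radius 3.6, so the center U sits 3.6 in from both sides at U = (-59.100, 32.300). Then |GU| = |U − G| = 67.351.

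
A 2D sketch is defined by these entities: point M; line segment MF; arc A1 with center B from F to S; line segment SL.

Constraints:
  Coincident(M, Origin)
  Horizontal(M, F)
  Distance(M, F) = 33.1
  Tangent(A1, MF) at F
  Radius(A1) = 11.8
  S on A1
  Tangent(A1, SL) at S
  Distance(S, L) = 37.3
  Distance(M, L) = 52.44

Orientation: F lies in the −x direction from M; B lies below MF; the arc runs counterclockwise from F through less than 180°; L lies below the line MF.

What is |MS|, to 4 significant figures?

46.51

Checks: |BS| = 11.80 ✓; ∠(BS, SL) = 90.00° ✓; |SL| = 37.30 ✓; |ML| = 52.44 ✓.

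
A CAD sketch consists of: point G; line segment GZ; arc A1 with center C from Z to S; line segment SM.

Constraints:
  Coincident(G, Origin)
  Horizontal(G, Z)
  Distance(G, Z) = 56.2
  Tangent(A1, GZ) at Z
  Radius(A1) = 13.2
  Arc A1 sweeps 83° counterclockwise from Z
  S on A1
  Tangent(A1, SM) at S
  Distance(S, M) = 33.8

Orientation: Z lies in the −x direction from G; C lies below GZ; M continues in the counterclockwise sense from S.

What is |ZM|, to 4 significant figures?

48.31

G is at the origin; G and Z share the same y with |GZ| = 56.2 and Z on the −x side, so Z = (-56.20, 0.000). The tangent condition forces CZ to be normal to GZ, so C = Z + (0, -13.2) = (-56.20, -13.20). On A1, Z sits at bearing 90° from C; an 83° counterclockwise sweep puts S at bearing 173°, so S = C + 13.2·(cos 173°, sin 173°) = (-69.30, -11.59). The tangent condition forces CS to be normal to SM, so SM runs along (−sin 173°, cos 173°); with |SM| = 33.8, M = (-73.42, -45.14). Then |ZM| = |M − Z| = 48.31.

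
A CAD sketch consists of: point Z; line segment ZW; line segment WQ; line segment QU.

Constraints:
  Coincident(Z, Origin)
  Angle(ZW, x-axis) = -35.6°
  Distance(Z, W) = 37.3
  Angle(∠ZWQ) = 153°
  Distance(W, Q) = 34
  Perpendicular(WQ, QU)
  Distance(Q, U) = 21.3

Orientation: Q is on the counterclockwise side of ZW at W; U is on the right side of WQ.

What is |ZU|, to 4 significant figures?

77.35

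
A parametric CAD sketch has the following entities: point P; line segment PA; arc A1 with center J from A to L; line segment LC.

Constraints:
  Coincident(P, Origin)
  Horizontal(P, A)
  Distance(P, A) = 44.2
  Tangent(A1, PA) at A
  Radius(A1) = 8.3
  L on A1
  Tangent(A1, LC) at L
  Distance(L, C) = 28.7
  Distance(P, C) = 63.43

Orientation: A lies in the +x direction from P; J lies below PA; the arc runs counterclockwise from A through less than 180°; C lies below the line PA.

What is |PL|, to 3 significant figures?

39.0

Checks: P = (0.00, 0.00) ✓; |JL| = 8.300 ✓; ∠(JL, LC) = 90.00° ✓; |LC| = 28.70 ✓; |PC| = 63.43 ✓.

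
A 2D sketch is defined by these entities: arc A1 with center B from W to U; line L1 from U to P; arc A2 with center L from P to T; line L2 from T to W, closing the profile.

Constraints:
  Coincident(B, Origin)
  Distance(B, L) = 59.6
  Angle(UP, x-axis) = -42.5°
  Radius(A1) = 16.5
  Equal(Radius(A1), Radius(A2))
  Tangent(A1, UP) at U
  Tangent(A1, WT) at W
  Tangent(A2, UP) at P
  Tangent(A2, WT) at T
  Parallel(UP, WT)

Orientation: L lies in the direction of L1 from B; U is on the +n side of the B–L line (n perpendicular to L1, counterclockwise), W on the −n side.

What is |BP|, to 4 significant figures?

61.84

The slot axis is L1's direction at -42.5°, so u = (cos -42.5°, sin -42.5°) = (0.7373, -0.6756) and n = (−sin -42.5°, cos -42.5°) = (0.6756, 0.7373). B is at the origin and L lies 59.6 along u from B, so L = 59.6·u = (43.94, -40.27). Tangency of A1 to both parallel lines with radius 16.5 puts U and W at B ± 16.5·n: U = (11.15, 12.17), W = (-11.15, -12.17). Equal radii place P and T the same way about L: P = L + 16.5·n = (55.09, -28.10), T = L − 16.5·n = (32.79, -52.43). Then |BP| = |P − B| = 61.84.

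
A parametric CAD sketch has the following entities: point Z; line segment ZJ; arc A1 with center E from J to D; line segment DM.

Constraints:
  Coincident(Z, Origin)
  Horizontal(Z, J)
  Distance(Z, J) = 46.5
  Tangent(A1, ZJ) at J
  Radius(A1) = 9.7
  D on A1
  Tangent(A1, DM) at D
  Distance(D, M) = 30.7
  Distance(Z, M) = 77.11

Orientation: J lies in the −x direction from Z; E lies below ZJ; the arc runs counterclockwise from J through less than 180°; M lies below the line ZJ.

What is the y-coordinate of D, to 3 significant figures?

-4.73

Checks: |ZJ| = 46.50 ✓; |ED| = 9.700 ✓; ∠(ED, DM) = 90.00° ✓; |DM| = 30.70 ✓; |ZM| = 77.11 ✓.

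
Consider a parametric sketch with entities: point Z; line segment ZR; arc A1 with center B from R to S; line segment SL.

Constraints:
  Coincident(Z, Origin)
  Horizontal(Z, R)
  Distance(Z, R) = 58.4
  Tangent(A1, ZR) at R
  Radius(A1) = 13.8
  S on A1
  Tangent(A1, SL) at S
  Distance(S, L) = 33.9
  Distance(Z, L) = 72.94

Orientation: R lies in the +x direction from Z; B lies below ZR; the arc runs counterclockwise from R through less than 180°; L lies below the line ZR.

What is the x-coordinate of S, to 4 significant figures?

45.00

Z is at the origin; Z and R share the same y with |ZR| = 58.4 and R on the +x side, so R = (58.40, 0.000). Tangency of A1 to ZR means the radius BR is perpendicular to ZR, so B = R + (0, -13.8) = (58.40, -13.80). Since BS ⟂ SL (tangency), |BL| = √(13.8² + 33.9²) = 36.60 regardless of where S sits on A1. So L lies on both circle(Z, 72.94) and circle(B, 36.60); the below-ZR intersection is L = (53.09, -50.01). S is the foot of the tangent from L: S = (45.00, -17.09).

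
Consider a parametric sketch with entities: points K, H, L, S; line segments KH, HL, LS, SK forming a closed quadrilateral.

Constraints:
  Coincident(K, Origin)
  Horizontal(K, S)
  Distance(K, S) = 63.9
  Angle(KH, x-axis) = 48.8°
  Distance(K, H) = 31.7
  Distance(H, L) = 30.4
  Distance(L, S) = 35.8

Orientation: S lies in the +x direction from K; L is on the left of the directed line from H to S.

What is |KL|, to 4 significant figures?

59.78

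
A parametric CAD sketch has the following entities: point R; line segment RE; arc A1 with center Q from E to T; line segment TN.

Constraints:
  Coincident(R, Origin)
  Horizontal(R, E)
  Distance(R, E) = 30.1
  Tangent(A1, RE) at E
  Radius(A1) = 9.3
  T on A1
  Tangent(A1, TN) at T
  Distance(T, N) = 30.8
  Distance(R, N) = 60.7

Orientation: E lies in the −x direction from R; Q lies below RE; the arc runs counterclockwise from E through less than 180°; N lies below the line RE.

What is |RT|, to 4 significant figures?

39.25

R is at the origin; R and E share the same y with |RE| = 30.1 and E on the −x side, so E = (-30.10, 0.000). The tangent condition forces QE to be normal to RE, so Q = E + (0, -9.3) = (-30.10, -9.300). Since QT ⟂ TN (tangency), |QN| = √(9.3² + 30.8²) = 32.17 regardless of where T sits on A1. So N lies on both circle(R, 60.7) and circle(Q, 32.17); the below-RE intersection is N = (-49.75, -34.77). T is the foot of the tangent from N: T = (-38.79, -5.990).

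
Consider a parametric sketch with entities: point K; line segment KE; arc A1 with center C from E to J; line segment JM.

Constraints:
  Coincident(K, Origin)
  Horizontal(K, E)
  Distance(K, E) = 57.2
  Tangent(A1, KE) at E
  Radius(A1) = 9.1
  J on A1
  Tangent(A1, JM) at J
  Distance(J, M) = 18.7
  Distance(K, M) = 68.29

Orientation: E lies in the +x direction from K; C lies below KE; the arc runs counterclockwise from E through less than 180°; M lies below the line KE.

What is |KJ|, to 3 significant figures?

52.2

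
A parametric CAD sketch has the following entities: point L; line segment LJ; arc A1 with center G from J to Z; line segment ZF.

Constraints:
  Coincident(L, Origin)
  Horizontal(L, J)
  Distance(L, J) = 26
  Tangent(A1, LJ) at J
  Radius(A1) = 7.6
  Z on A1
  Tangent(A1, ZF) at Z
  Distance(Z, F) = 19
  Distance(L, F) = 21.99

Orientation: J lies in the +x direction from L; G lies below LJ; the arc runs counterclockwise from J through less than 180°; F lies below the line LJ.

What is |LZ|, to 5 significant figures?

19.860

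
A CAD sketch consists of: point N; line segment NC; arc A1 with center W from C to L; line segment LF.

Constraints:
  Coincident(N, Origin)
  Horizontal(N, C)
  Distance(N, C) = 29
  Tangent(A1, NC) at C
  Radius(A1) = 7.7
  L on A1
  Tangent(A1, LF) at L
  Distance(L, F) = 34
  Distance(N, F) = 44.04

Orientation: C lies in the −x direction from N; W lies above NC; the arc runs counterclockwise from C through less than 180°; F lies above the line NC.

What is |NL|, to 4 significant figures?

22.40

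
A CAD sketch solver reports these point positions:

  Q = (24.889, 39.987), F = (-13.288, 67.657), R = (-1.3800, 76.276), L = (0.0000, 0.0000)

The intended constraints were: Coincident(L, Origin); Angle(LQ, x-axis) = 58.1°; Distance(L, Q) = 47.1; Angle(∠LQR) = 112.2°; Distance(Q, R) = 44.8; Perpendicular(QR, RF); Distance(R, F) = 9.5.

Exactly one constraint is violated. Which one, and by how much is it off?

Distance(R, F) = 9.5 — off by 5.20.

L = (0.00, 0.00) ✓; LQ at 58.10° ✓; |LQ| = 47.10 ✓; ∠LQR = 112.2° ✓; |QR| = 44.80 ✓; ∠(QR, RF) = 90.00° ✓; |RF| = 14.70 ✗.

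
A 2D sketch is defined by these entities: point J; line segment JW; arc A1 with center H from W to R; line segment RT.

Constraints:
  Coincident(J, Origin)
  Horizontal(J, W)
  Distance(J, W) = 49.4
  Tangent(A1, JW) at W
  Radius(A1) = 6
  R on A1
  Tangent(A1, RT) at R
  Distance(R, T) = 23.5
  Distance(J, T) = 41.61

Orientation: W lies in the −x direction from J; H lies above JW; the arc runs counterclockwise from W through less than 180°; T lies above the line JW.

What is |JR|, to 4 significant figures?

44.14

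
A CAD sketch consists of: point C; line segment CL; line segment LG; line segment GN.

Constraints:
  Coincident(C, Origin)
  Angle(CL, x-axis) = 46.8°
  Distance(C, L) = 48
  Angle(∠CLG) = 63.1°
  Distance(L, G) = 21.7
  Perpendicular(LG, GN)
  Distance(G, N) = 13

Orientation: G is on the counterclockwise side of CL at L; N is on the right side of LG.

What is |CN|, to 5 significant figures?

55.806

∠CLG = 63.1°, so LG runs at 46.8° + (180° − 63.1°) = 163.70° from the x-axis; with |LG| = 21.7, G = L + 21.7·(cos 163.70°, sin 163.70°) = (12.030, 41.081). The perpendicularity gives GN at right angles to LG; with |GN| = 13.0 on the right of LG, N = G + 13.0·(0.28067, 0.95981) = (15.679, 53.558). Then |CN| = |N − C| = 55.806.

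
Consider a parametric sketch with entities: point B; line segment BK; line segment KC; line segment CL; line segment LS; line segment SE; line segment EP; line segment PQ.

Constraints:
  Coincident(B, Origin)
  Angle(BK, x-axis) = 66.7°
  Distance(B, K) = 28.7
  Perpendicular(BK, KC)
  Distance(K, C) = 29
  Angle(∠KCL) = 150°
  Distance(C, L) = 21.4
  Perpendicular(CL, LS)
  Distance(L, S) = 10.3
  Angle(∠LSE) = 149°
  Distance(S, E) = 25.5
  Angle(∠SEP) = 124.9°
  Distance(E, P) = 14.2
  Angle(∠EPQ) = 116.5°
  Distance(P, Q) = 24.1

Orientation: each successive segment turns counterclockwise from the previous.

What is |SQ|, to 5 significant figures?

39.548

B is at the origin; BK runs at 66.7° with length 28.7, so K = (11.352, 26.359). BK is perpendicular to KC, so KC runs at 156.70°; with |KC| = 29.0, C = (-15.283, 37.830). ∠KCL = 150.0° gives CL at -173.30° from the x-axis; with |CL| = 21.4, L = (-36.537, 35.333). The perpendicularity gives LS at right angles to CL, so LS runs at -83.300°; with |LS| = 10.3, S = (-35.335, 25.104). ∠LSE = 149.0° gives SE at -52.300° from the x-axis; with |SE| = 25.5, E = (-19.741, 4.9276). ∠SEP = 124.9° gives EP at 2.8000° from the x-axis; with |EP| = 14.2, P = (-5.5579, 5.6213). ∠EPQ = 116.5° gives PQ at 66.300° from the x-axis; with |PQ| = 24.1, Q = (4.1290, 27.689). Then |SQ| = |Q − S| = 39.548.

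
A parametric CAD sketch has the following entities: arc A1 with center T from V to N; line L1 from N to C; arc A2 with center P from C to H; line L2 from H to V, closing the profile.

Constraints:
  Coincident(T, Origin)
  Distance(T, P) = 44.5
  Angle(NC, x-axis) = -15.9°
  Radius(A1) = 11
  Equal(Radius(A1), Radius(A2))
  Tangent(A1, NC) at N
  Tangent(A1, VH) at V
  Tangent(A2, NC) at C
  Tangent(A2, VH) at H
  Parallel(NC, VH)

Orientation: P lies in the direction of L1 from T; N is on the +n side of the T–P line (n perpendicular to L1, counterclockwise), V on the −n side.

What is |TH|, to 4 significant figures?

45.84

The slot axis is L1's direction at -15.9°, so u = (cos -15.9°, sin -15.9°) = (0.9617, -0.2740) and n = (−sin -15.9°, cos -15.9°) = (0.2740, 0.9617). T is at the origin and P lies 44.5 along u from T, so P = 44.5·u = (42.80, -12.19). Tangency of A1 to both parallel lines with radius 11.0 puts N and V at T ± 11.0·n: N = (3.014, 10.58), V = (-3.014, -10.58). Equal radii place C and H the same way about P: C = P + 11.0·n = (45.81, -1.612), H = P − 11.0·n = (39.78, -22.77). Then |TH| = |H − T| = 45.84.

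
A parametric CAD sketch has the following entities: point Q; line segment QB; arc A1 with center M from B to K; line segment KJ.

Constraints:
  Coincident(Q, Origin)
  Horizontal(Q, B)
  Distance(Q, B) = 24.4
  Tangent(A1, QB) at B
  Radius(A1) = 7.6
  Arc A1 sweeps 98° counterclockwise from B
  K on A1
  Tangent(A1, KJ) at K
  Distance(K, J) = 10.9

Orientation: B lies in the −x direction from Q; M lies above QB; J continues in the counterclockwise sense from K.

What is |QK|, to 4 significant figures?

18.97

The tangent condition forces MB to be normal to QB, so M = B + (0, 7.6) = (-24.40, 7.600). On A1, B sits at bearing -90° from M; a 98° counterclockwise sweep puts K at bearing 8°, so K = M + 7.6·(cos 8°, sin 8°) = (-16.87, 8.658). Then |QK| = |K − Q| = 18.97.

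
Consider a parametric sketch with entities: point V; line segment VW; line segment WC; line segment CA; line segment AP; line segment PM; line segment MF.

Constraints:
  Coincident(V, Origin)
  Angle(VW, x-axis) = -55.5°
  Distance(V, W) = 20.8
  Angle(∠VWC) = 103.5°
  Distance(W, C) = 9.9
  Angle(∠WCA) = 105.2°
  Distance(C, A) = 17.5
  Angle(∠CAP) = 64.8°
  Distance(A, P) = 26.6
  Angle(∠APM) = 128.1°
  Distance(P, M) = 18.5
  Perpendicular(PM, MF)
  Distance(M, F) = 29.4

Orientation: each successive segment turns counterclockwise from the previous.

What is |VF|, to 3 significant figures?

39.5

V is at the origin; VW runs at -55.5° with length 20.8, so W = (11.8, -17.1). ∠VWC = 103.5° gives WC at 21.0° from the x-axis; with |WC| = 9.9, C = (21.0, -13.6). ∠WCA = 105.2° gives CA at 95.8° from the x-axis; with |CA| = 17.5, A = (19.3, 3.82). ∠CAP = 64.8° gives AP at -149° from the x-axis; with |AP| = 26.6, P = (-3.55, -9.88). ∠APM = 128.1° gives PM at -97.1° from the x-axis; with |PM| = 18.5, M = (-5.83, -28.2). PM is perpendicular to MF, so MF runs at -7.10°; with |MF| = 29.4, F = (23.3, -31.9). Then |VF| = |F − V| = 39.5.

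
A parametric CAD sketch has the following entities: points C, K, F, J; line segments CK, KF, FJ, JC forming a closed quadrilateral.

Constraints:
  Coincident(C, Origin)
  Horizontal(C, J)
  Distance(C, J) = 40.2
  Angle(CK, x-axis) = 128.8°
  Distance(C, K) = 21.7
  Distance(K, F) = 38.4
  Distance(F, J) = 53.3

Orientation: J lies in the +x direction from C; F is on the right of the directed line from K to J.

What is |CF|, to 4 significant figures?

22.90

C is at the origin; C and J share the same y with |CJ| = 40.2 and J in +x, so J = (40.2, 0). CK runs at 128.8° with |CK| = 21.7, so K = (-13.60, 16.91). F is determined by |KF| = 38.4 and |FJ| = 53.3 together: it lies at the intersection of circle(K, 38.4) and circle(J, 53.3). With |KJ| = 56.39, the foot of the radical line on KJ is 16.08 from K and the perpendicular offset is √(38.4² − 16.08²) = 34.87. Taking the right-of-KJ solution: F = (-8.713, -21.18).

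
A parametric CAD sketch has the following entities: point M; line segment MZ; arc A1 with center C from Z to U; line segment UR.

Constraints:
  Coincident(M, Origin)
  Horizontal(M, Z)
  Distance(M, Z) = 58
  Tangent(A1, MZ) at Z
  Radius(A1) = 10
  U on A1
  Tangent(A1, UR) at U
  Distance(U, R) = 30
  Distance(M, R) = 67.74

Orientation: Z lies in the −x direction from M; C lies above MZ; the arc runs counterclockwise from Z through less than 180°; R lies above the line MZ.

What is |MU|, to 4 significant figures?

49.60

M is at the origin; M and Z share the same y with |MZ| = 58.0 and Z on the −x side, so Z = (-58.00, 0.000). Tangency of A1 to MZ means the radius CZ is perpendicular to MZ, so C = Z + (0, 10) = (-58.00, 10.00). Since CU ⟂ UR (tangency), |CR| = √(10.0² + 30.0²) = 31.62 regardless of where U sits on A1. So R lies on both circle(M, 67.74) and circle(C, 31.62); the above-MZ intersection is R = (-53.67, 41.33). U is the foot of the tangent from R: U = (-48.17, 11.83).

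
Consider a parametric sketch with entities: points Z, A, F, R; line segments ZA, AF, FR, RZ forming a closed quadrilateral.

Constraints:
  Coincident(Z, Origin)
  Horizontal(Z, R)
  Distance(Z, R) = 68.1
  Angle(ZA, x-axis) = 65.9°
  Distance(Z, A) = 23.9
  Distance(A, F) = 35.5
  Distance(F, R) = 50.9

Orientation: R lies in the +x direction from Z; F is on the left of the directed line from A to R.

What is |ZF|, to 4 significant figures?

57.24

Checks: |AF| = 35.50 ✓; |FR| = 50.90 ✓.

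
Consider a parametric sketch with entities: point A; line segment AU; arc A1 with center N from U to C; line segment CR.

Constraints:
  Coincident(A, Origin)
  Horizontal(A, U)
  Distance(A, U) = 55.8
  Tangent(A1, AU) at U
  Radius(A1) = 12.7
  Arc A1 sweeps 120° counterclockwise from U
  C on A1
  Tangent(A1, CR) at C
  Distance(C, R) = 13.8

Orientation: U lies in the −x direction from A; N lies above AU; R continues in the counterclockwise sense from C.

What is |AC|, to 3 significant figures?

48.7

A is at the origin; A and U share the same y with |AU| = 55.8 and U on the −x side, so U = (-55.8, 0.00). The tangent condition forces NU to be normal to AU, so N = U + (0, 12.7) = (-55.8, 12.7). On A1, U sits at bearing -90° from N; a 120° counterclockwise sweep puts C at bearing 30°, so C = N + 12.7·(cos 30°, sin 30°) = (-44.8, 19.0). Then |AC| = |C − A| = 48.7.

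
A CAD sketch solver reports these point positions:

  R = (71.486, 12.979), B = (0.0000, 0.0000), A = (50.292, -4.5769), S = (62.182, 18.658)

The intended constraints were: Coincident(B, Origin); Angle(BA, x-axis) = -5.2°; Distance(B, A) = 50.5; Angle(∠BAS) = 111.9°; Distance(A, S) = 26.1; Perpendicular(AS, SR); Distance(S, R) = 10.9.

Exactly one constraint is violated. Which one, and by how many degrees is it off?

Perpendicular(AS, SR) — off by 4.30°.

B = (0.00, 0.00) ✓; BA at -5.200° ✓; |BA| = 50.50 ✓; ∠BAS = 111.9° ✓; |AS| = 26.10 ✓; ∠(AS, SR) = 94.30° ✗; |SR| = 10.90 ✓.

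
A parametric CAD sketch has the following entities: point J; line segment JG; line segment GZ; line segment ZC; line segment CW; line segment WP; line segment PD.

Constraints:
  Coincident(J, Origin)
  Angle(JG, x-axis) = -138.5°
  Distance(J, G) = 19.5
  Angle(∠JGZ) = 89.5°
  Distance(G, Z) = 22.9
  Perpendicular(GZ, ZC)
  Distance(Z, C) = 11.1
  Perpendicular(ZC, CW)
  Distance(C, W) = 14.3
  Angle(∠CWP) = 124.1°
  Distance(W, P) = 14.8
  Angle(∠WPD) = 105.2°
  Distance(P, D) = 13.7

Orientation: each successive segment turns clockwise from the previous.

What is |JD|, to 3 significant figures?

32.3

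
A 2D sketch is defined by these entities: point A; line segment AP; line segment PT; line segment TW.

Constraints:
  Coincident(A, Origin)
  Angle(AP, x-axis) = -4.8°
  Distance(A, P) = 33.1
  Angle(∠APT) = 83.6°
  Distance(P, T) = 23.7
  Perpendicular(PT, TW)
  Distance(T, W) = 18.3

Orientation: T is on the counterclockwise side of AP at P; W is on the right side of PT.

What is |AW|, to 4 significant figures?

54.97

∠APT = 83.6°, so PT runs at -4.8° + (180° − 83.6°) = 91.60° from the x-axis; with |PT| = 23.7, T = P + 23.7·(cos 91.60°, sin 91.60°) = (32.32, 20.92). PT is perpendicular to TW; with |TW| = 18.3 on the right of PT, W = T + 18.3·(0.9996, 0.02792) = (50.62, 21.43). Then |AW| = |W − A| = 54.97.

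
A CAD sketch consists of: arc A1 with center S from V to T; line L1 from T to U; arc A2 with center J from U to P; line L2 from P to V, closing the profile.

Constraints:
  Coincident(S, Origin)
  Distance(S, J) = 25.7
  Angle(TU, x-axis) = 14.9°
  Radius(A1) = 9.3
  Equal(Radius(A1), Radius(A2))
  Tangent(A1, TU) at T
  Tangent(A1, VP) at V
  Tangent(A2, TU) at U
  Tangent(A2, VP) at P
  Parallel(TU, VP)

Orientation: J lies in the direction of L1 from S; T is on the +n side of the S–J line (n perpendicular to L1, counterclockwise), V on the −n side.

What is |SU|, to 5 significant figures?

27.331

The slot axis is L1's direction at 14.9°, so u = (cos 14.9°, sin 14.9°) = (0.96638, 0.25713) and n = (−sin 14.9°, cos 14.9°) = (-0.25713, 0.96638). S is at the origin and J lies 25.7 along u from S, so J = 25.7·u = (24.836, 6.6083). Tangency of A1 to both parallel lines with radius 9.3 puts T and V at S ± 9.3·n: T = (-2.3913, 8.9873), V = (2.3913, -8.9873). Equal radii place U and P the same way about J: U = J + 9.3·n = (22.445, 15.596), P = J − 9.3·n = (27.227, -2.3790). Then |SU| = |U − S| = 27.331.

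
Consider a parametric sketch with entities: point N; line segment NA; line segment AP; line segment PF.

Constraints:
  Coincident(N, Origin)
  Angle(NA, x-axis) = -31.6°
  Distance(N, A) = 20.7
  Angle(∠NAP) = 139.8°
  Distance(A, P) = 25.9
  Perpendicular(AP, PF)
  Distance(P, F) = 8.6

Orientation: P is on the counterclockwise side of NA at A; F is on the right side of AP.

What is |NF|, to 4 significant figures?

47.14

N is at the origin; NA runs at -31.6° with length 20.7, so A = 20.7·(cos -31.6°, sin -31.6°) = (17.63, -10.85). ∠NAP = 139.8°, so AP runs at -31.6° + (180° − 139.8°) = 8.600° from the x-axis; with |AP| = 25.9, P = A + 25.9·(cos 8.600°, sin 8.600°) = (43.24, -6.974). AP ⟂ PF; with |PF| = 8.6 on the right of AP, F = P + 8.6·(0.1495, -0.9888) = (44.53, -15.48). Then |NF| = |F − N| = 47.14.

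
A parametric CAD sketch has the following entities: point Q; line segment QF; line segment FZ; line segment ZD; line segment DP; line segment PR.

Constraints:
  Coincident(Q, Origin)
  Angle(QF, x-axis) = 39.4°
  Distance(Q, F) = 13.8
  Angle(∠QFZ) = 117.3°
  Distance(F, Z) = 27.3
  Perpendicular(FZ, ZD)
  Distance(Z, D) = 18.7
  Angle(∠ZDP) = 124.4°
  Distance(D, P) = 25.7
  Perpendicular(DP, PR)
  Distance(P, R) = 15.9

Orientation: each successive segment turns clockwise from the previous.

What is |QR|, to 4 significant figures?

8.560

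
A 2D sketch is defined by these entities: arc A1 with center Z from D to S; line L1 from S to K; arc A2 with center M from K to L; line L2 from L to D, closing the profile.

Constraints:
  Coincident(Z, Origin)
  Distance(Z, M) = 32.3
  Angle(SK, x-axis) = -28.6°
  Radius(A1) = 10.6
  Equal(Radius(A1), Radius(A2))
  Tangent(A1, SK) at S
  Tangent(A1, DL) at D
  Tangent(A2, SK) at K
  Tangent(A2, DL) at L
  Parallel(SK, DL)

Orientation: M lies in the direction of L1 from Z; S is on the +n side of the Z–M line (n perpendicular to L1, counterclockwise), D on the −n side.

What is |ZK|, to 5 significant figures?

33.995

Tangency of A1 to both parallel lines with radius 10.6 puts S and D at Z ± 10.6·n: S = (5.0741, 9.3066), D = (-5.0741, -9.3066). Equal radii place K and L the same way about M: K = M + 10.6·n = (33.433, -6.1551), L = M − 10.6·n = (23.285, -24.768). Then |ZK| = |K − Z| = 33.995.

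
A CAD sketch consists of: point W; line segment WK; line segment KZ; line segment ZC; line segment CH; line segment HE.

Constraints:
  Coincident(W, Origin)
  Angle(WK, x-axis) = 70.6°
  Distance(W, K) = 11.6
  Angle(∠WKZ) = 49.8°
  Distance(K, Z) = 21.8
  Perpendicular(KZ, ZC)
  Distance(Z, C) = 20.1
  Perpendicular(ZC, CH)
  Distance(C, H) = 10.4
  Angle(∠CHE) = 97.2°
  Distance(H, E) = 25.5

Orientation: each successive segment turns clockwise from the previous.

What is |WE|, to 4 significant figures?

14.08

ZC is perpendicular to CH, so CH runs at 120.4°; with |CH| = 10.4, H = (-7.715, -9.063). ∠CHE = 97.2° gives HE at 37.60° from the x-axis; with |HE| = 25.5, E = (12.49, 6.496). Then |WE| = |E − W| = 14.08.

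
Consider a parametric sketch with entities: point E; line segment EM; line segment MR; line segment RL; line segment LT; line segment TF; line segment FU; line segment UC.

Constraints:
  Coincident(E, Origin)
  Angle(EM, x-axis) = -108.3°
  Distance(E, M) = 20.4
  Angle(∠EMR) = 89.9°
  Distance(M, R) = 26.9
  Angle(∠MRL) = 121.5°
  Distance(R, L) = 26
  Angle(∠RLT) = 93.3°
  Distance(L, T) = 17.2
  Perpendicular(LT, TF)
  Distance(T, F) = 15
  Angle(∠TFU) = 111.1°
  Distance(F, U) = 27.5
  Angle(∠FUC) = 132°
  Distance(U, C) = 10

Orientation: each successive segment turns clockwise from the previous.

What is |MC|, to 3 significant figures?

43.4

E is at the origin; EM runs at -108.3° with length 20.4, so M = (-6.41, -19.4). ∠EMR = 89.9° gives MR at 162° from the x-axis; with |MR| = 26.9, R = (-31.9, -10.9). ∠MRL = 121.5° gives RL at 103° from the x-axis; with |RL| = 26.0, L = (-37.8, 14.4). ∠RLT = 93.3° gives LT at 16.4° from the x-axis; with |LT| = 17.2, T = (-21.3, 19.3). LT ⟂ TF, so TF runs at -73.6°; with |TF| = 15.0, F = (-17.1, 4.91). ∠TFU = 111.1° gives FU at -142° from the x-axis; with |FU| = 27.5, U = (-38.9, -11.8). ∠FUC = 132.0° gives UC at 170° from the x-axis; with |UC| = 10.0, C = (-48.7, -10.0). Then |MC| = |C − M| = 43.4.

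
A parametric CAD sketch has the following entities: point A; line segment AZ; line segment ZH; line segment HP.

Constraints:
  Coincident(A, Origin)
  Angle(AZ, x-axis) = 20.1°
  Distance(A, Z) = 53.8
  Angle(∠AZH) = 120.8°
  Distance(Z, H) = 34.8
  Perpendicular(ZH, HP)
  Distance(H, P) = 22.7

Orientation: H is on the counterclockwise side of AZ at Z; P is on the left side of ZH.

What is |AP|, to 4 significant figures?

66.63

A is at the origin; AZ runs at 20.1° with length 53.8, so Z = 53.8·(cos 20.1°, sin 20.1°) = (50.52, 18.49). ∠AZH = 120.8°, so ZH runs at 20.1° + (180° − 120.8°) = 79.30° from the x-axis; with |ZH| = 34.8, H = Z + 34.8·(cos 79.30°, sin 79.30°) = (56.98, 52.68). ZH is perpendicular to HP; with |HP| = 22.7 on the left of ZH, P = H + 22.7·(-0.9826, 0.1857) = (34.68, 56.90). Then |AP| = |P − A| = 66.63.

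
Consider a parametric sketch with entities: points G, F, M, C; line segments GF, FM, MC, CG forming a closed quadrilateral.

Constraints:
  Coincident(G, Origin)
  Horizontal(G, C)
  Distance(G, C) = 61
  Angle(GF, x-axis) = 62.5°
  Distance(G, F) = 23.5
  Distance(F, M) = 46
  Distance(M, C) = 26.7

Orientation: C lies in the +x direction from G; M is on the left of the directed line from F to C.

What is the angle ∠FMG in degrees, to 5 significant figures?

18.132°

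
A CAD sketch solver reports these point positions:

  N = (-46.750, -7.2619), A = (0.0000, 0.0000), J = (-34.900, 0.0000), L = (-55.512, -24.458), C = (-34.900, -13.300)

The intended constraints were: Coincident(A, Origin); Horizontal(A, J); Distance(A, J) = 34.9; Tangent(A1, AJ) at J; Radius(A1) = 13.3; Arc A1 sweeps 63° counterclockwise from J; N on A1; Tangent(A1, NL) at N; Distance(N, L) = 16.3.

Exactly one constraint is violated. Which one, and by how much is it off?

Distance(N, L) = 16.3 — off by 3.00.

A = (0.00, 0.00) ✓; A.y = 0.00, J.y = 0.00 ✓; |AJ| = 34.90 ✓; ∠(CJ, JA) = 90.00° ✓; |CJ| = 13.30 ✓; bearing(C→N) − bearing(C→J) = 63.00° ✓; |CN| = 13.30 ✓; ∠(CN, NL) = 90.00° ✓; |NL| = 19.30 ✗.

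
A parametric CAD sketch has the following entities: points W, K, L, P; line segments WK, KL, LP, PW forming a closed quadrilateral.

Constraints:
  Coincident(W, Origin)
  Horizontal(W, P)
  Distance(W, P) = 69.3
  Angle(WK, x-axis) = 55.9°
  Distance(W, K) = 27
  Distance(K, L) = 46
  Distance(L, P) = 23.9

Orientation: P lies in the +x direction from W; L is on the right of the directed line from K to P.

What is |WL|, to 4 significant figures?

48.74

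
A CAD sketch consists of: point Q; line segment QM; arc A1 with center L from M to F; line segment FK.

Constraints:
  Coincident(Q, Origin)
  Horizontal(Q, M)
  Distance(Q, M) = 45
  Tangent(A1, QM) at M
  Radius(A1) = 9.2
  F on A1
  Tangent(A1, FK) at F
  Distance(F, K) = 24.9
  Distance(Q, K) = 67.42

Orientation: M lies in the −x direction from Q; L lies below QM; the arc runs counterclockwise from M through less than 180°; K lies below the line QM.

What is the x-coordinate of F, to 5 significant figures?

-53.950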